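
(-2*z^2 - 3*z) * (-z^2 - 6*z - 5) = 2*z^4 + 15*z^3 + 28*z^2 + 15*z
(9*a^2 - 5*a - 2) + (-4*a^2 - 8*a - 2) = 5*a^2 - 13*a - 4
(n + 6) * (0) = 0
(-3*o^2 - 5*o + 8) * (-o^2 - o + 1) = 3*o^4 + 8*o^3 - 6*o^2 - 13*o + 8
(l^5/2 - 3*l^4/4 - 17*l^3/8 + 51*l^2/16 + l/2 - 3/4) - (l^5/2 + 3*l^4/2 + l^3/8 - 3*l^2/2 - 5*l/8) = -9*l^4/4 - 9*l^3/4 + 75*l^2/16 + 9*l/8 - 3/4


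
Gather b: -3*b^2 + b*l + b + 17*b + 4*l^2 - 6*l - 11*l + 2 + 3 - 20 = -3*b^2 + b*(l + 18) + 4*l^2 - 17*l - 15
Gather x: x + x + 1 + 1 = 2*x + 2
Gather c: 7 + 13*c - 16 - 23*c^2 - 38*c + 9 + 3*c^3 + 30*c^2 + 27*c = 3*c^3 + 7*c^2 + 2*c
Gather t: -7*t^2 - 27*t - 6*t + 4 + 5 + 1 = -7*t^2 - 33*t + 10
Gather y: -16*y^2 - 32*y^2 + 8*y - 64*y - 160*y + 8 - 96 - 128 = -48*y^2 - 216*y - 216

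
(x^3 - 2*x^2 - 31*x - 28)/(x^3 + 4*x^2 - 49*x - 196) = (x + 1)/(x + 7)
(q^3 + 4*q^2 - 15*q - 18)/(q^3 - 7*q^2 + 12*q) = (q^2 + 7*q + 6)/(q*(q - 4))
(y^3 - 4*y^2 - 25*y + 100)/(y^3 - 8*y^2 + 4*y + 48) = (y^2 - 25)/(y^2 - 4*y - 12)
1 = 1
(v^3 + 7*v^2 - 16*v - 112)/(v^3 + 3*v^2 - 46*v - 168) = (v^2 + 3*v - 28)/(v^2 - v - 42)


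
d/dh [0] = 0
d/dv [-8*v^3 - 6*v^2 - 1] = 12*v*(-2*v - 1)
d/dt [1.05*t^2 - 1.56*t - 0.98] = 2.1*t - 1.56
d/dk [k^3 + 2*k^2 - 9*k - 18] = 3*k^2 + 4*k - 9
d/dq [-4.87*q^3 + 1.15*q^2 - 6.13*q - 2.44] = -14.61*q^2 + 2.3*q - 6.13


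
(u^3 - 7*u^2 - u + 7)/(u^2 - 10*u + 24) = (u^3 - 7*u^2 - u + 7)/(u^2 - 10*u + 24)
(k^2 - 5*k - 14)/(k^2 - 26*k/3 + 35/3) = 3*(k + 2)/(3*k - 5)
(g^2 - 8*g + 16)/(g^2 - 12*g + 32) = (g - 4)/(g - 8)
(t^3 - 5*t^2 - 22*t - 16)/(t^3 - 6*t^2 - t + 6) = (t^2 - 6*t - 16)/(t^2 - 7*t + 6)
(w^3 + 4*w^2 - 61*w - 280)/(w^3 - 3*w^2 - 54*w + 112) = (w + 5)/(w - 2)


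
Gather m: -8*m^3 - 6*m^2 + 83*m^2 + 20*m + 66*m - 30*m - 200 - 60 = -8*m^3 + 77*m^2 + 56*m - 260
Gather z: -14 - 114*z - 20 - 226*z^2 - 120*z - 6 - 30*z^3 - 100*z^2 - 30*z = -30*z^3 - 326*z^2 - 264*z - 40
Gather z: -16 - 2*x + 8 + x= -x - 8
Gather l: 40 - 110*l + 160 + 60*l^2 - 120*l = 60*l^2 - 230*l + 200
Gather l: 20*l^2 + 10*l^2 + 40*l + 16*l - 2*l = 30*l^2 + 54*l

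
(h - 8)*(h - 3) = h^2 - 11*h + 24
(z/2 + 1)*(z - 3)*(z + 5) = z^3/2 + 2*z^2 - 11*z/2 - 15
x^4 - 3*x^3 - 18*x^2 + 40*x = x*(x - 5)*(x - 2)*(x + 4)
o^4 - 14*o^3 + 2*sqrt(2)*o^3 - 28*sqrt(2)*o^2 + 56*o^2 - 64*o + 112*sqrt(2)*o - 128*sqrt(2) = (o - 8)*(o - 4)*(o - 2)*(o + 2*sqrt(2))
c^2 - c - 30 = (c - 6)*(c + 5)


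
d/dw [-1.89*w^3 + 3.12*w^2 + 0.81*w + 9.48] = -5.67*w^2 + 6.24*w + 0.81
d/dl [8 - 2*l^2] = -4*l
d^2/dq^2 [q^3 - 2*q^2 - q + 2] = 6*q - 4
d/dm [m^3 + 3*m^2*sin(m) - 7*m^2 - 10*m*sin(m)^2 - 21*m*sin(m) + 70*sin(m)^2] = 3*m^2*cos(m) + 3*m^2 + 6*m*sin(m) - 10*m*sin(2*m) - 21*m*cos(m) - 14*m - 10*sin(m)^2 - 21*sin(m) + 70*sin(2*m)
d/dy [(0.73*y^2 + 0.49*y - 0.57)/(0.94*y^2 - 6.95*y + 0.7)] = (-5.5341*y^2 + 2.0936*y - 3.6185)/(0.8836*y^4 - 13.066*y^3 + 49.6185*y^2 - 9.73*y + 0.49)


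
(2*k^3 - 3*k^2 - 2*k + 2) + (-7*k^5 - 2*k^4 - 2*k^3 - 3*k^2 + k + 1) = -7*k^5 - 2*k^4 - 6*k^2 - k + 3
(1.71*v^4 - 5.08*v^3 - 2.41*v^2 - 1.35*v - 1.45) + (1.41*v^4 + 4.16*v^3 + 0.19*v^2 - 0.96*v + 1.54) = 3.12*v^4 - 0.92*v^3 - 2.22*v^2 - 2.31*v + 0.0900000000000001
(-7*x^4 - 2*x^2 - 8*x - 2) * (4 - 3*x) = 21*x^5 - 28*x^4 + 6*x^3 + 16*x^2 - 26*x - 8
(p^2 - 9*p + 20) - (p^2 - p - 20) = 40 - 8*p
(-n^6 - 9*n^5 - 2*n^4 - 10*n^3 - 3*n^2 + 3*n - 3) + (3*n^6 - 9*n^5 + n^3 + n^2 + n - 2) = 2*n^6 - 18*n^5 - 2*n^4 - 9*n^3 - 2*n^2 + 4*n - 5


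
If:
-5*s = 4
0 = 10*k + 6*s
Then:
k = 12/25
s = -4/5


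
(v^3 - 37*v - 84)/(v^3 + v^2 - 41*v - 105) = (v + 4)/(v + 5)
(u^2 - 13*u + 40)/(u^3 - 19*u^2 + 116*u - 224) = (u - 5)/(u^2 - 11*u + 28)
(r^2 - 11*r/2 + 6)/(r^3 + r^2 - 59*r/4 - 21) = 2*(2*r - 3)/(4*r^2 + 20*r + 21)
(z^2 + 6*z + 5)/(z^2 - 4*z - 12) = (z^2 + 6*z + 5)/(z^2 - 4*z - 12)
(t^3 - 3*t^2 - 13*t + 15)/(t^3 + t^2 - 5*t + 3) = (t - 5)/(t - 1)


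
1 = 1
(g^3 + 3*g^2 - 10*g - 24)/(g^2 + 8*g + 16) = (g^2 - g - 6)/(g + 4)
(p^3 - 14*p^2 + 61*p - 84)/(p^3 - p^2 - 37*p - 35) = (p^2 - 7*p + 12)/(p^2 + 6*p + 5)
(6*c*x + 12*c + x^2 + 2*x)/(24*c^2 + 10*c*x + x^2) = (x + 2)/(4*c + x)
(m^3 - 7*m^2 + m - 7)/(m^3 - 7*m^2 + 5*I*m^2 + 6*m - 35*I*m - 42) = (m + I)/(m + 6*I)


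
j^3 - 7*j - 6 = (j - 3)*(j + 1)*(j + 2)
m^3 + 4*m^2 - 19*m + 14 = (m - 2)*(m - 1)*(m + 7)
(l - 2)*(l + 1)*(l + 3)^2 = l^4 + 5*l^3 + l^2 - 21*l - 18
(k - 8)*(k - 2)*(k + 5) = k^3 - 5*k^2 - 34*k + 80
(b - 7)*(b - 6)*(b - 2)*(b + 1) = b^4 - 14*b^3 + 53*b^2 - 16*b - 84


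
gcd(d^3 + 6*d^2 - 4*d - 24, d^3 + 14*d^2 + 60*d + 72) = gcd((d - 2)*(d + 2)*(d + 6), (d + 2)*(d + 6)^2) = d^2 + 8*d + 12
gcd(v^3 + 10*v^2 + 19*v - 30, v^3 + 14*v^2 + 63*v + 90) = v^2 + 11*v + 30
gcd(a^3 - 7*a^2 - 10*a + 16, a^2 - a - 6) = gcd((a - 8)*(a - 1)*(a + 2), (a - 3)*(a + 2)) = a + 2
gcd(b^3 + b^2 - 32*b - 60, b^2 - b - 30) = b^2 - b - 30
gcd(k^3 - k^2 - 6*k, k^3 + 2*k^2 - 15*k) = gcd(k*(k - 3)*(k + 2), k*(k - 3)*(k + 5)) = k^2 - 3*k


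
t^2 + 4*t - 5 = (t - 1)*(t + 5)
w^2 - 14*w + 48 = (w - 8)*(w - 6)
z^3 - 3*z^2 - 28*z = z*(z - 7)*(z + 4)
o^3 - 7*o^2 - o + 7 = (o - 7)*(o - 1)*(o + 1)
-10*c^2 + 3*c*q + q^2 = (-2*c + q)*(5*c + q)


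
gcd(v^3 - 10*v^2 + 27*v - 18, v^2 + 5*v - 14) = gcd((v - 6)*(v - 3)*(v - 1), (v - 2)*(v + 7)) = 1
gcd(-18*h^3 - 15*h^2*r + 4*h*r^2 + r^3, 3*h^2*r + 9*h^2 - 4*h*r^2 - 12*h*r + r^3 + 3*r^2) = -3*h + r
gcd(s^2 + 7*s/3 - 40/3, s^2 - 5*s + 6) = 1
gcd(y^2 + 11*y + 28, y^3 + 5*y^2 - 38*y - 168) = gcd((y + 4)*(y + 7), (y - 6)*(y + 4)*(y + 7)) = y^2 + 11*y + 28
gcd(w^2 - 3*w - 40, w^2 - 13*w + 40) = w - 8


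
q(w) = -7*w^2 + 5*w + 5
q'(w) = 5 - 14*w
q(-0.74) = -2.53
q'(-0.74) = 15.36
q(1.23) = 0.56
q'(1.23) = -12.22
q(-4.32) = -147.24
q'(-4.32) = 65.48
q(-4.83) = -182.45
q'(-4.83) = 72.62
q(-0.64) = -1.07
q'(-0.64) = 13.96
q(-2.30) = -43.53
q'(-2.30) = 37.20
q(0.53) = 5.68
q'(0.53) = -2.42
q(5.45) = -175.67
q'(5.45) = -71.30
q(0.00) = 5.00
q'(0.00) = 5.00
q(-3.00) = -73.00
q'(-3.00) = 47.00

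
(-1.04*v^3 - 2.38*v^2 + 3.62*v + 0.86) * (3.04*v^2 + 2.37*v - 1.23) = -3.1616*v^5 - 9.7*v^4 + 6.6434*v^3 + 14.1212*v^2 - 2.4144*v - 1.0578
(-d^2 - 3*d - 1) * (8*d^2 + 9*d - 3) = -8*d^4 - 33*d^3 - 32*d^2 + 3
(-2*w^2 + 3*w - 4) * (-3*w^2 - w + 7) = 6*w^4 - 7*w^3 - 5*w^2 + 25*w - 28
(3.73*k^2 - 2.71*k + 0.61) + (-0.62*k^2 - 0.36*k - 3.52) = 3.11*k^2 - 3.07*k - 2.91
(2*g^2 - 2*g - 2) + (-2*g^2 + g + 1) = -g - 1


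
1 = 1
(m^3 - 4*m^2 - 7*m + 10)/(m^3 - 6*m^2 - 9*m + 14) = (m - 5)/(m - 7)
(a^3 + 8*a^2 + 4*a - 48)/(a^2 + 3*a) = (a^3 + 8*a^2 + 4*a - 48)/(a*(a + 3))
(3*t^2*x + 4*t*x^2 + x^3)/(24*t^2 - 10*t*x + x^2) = x*(3*t^2 + 4*t*x + x^2)/(24*t^2 - 10*t*x + x^2)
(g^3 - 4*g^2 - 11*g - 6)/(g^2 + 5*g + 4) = (g^2 - 5*g - 6)/(g + 4)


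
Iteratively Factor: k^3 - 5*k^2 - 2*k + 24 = (k + 2)*(k^2 - 7*k + 12) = (k - 3)*(k + 2)*(k - 4)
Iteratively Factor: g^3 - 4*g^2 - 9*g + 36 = (g - 4)*(g^2 - 9) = (g - 4)*(g - 3)*(g + 3)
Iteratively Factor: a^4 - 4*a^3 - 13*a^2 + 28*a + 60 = (a - 5)*(a^3 + a^2 - 8*a - 12) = (a - 5)*(a + 2)*(a^2 - a - 6) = (a - 5)*(a + 2)^2*(a - 3)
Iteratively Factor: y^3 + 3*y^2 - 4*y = (y + 4)*(y^2 - y) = (y - 1)*(y + 4)*(y)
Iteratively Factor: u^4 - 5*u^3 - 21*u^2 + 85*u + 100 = (u + 1)*(u^3 - 6*u^2 - 15*u + 100) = (u + 1)*(u + 4)*(u^2 - 10*u + 25) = (u - 5)*(u + 1)*(u + 4)*(u - 5)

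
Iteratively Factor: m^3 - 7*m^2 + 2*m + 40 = (m - 5)*(m^2 - 2*m - 8) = (m - 5)*(m - 4)*(m + 2)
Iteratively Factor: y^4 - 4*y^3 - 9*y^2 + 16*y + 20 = (y - 2)*(y^3 - 2*y^2 - 13*y - 10) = (y - 5)*(y - 2)*(y^2 + 3*y + 2) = (y - 5)*(y - 2)*(y + 2)*(y + 1)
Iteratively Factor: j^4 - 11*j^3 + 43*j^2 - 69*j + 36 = (j - 3)*(j^3 - 8*j^2 + 19*j - 12) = (j - 3)^2*(j^2 - 5*j + 4) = (j - 4)*(j - 3)^2*(j - 1)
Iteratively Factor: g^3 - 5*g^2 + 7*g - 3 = (g - 1)*(g^2 - 4*g + 3) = (g - 3)*(g - 1)*(g - 1)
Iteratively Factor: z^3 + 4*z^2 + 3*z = (z + 3)*(z^2 + z) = z*(z + 3)*(z + 1)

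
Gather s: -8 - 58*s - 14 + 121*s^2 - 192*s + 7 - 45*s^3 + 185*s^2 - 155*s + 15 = -45*s^3 + 306*s^2 - 405*s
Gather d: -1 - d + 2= 1 - d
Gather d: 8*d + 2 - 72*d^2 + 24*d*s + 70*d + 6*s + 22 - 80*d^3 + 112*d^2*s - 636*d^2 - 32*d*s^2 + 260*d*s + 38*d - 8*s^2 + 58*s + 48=-80*d^3 + d^2*(112*s - 708) + d*(-32*s^2 + 284*s + 116) - 8*s^2 + 64*s + 72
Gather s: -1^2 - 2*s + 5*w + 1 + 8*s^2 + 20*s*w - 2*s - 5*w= 8*s^2 + s*(20*w - 4)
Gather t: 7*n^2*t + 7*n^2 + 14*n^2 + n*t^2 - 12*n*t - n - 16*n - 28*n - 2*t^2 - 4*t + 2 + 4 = 21*n^2 - 45*n + t^2*(n - 2) + t*(7*n^2 - 12*n - 4) + 6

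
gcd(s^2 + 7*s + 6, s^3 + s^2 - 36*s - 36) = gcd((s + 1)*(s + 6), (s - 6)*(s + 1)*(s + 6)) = s^2 + 7*s + 6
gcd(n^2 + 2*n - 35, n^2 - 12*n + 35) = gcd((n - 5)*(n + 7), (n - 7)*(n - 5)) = n - 5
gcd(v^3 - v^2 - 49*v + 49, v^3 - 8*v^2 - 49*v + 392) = v^2 - 49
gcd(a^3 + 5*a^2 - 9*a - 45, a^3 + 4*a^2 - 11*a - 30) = a^2 + 2*a - 15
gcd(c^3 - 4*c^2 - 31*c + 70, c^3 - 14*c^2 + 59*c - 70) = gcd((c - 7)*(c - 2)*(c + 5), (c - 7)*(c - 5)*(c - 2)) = c^2 - 9*c + 14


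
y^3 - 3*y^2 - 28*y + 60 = (y - 6)*(y - 2)*(y + 5)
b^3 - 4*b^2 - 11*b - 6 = (b - 6)*(b + 1)^2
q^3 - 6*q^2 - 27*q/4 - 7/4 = (q - 7)*(q + 1/2)^2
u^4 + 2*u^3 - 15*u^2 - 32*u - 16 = (u - 4)*(u + 1)^2*(u + 4)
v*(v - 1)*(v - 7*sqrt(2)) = v^3 - 7*sqrt(2)*v^2 - v^2 + 7*sqrt(2)*v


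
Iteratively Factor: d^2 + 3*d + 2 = (d + 1)*(d + 2)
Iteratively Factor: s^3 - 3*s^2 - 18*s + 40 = (s + 4)*(s^2 - 7*s + 10) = (s - 2)*(s + 4)*(s - 5)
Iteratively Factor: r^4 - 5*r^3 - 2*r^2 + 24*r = (r)*(r^3 - 5*r^2 - 2*r + 24) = r*(r - 3)*(r^2 - 2*r - 8) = r*(r - 4)*(r - 3)*(r + 2)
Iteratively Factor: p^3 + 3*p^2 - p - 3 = (p + 3)*(p^2 - 1) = (p + 1)*(p + 3)*(p - 1)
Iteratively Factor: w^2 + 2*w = (w)*(w + 2)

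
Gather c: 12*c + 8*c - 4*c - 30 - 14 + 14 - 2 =16*c - 32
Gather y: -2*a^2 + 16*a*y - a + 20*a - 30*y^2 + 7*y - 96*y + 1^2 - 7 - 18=-2*a^2 + 19*a - 30*y^2 + y*(16*a - 89) - 24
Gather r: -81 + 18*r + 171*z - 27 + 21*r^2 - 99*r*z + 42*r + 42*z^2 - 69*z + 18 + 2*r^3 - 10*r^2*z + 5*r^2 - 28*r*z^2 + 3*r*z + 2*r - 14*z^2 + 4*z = 2*r^3 + r^2*(26 - 10*z) + r*(-28*z^2 - 96*z + 62) + 28*z^2 + 106*z - 90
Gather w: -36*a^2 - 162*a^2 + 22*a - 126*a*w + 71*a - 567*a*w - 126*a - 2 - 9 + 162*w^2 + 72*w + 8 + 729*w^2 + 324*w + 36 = -198*a^2 - 33*a + 891*w^2 + w*(396 - 693*a) + 33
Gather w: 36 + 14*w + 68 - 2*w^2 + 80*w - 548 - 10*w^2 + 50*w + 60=-12*w^2 + 144*w - 384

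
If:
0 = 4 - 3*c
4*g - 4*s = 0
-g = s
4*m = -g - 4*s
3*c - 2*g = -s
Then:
No Solution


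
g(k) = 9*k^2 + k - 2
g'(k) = 18*k + 1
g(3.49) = 111.11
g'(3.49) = 63.82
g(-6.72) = 397.71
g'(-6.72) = -119.96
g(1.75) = 27.31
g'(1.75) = 32.50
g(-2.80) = 65.76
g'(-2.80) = -49.40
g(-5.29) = 244.57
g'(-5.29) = -94.22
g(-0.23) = -1.75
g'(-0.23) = -3.14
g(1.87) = 31.34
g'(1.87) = 34.66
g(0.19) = -1.49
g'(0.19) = 4.42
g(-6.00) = 316.00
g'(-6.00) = -107.00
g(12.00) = 1306.00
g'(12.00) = 217.00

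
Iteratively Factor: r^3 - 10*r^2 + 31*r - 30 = (r - 2)*(r^2 - 8*r + 15) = (r - 3)*(r - 2)*(r - 5)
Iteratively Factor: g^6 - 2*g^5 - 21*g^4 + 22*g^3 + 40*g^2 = (g + 4)*(g^5 - 6*g^4 + 3*g^3 + 10*g^2) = (g - 2)*(g + 4)*(g^4 - 4*g^3 - 5*g^2) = g*(g - 2)*(g + 4)*(g^3 - 4*g^2 - 5*g) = g*(g - 5)*(g - 2)*(g + 4)*(g^2 + g) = g*(g - 5)*(g - 2)*(g + 1)*(g + 4)*(g)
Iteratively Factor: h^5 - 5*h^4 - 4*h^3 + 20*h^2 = (h)*(h^4 - 5*h^3 - 4*h^2 + 20*h) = h*(h - 5)*(h^3 - 4*h) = h*(h - 5)*(h + 2)*(h^2 - 2*h) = h^2*(h - 5)*(h + 2)*(h - 2)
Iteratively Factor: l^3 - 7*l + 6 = (l - 2)*(l^2 + 2*l - 3) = (l - 2)*(l - 1)*(l + 3)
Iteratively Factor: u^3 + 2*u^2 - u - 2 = (u - 1)*(u^2 + 3*u + 2) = (u - 1)*(u + 1)*(u + 2)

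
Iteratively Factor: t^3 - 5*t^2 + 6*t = (t)*(t^2 - 5*t + 6) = t*(t - 3)*(t - 2)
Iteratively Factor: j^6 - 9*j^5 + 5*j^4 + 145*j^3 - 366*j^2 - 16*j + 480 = (j - 4)*(j^5 - 5*j^4 - 15*j^3 + 85*j^2 - 26*j - 120) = (j - 4)*(j - 3)*(j^4 - 2*j^3 - 21*j^2 + 22*j + 40) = (j - 4)*(j - 3)*(j + 1)*(j^3 - 3*j^2 - 18*j + 40) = (j - 4)*(j - 3)*(j - 2)*(j + 1)*(j^2 - j - 20) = (j - 5)*(j - 4)*(j - 3)*(j - 2)*(j + 1)*(j + 4)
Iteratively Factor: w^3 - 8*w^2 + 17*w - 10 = (w - 2)*(w^2 - 6*w + 5) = (w - 2)*(w - 1)*(w - 5)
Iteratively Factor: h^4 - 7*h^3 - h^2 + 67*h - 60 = (h - 1)*(h^3 - 6*h^2 - 7*h + 60) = (h - 1)*(h + 3)*(h^2 - 9*h + 20) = (h - 4)*(h - 1)*(h + 3)*(h - 5)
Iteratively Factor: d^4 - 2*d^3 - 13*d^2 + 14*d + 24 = (d - 4)*(d^3 + 2*d^2 - 5*d - 6) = (d - 4)*(d - 2)*(d^2 + 4*d + 3) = (d - 4)*(d - 2)*(d + 3)*(d + 1)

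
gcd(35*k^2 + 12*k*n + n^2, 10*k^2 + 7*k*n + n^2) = 5*k + n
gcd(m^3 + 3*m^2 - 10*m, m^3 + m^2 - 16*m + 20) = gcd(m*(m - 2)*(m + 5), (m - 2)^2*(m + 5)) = m^2 + 3*m - 10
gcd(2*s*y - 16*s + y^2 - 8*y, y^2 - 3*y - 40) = y - 8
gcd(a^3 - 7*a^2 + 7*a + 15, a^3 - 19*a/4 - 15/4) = a + 1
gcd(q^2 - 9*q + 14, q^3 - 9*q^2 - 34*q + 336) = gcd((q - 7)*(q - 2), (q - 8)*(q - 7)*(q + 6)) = q - 7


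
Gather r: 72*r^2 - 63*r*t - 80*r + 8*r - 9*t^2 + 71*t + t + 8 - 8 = 72*r^2 + r*(-63*t - 72) - 9*t^2 + 72*t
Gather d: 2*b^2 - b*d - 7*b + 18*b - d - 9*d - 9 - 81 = 2*b^2 + 11*b + d*(-b - 10) - 90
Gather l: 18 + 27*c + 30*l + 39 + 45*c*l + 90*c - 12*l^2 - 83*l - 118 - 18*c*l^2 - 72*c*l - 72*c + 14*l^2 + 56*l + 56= 45*c + l^2*(2 - 18*c) + l*(3 - 27*c) - 5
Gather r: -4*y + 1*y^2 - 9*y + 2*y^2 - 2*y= 3*y^2 - 15*y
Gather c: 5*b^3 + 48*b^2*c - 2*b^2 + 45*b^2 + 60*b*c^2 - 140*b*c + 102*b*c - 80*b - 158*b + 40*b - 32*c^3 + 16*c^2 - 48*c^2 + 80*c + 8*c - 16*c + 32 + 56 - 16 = 5*b^3 + 43*b^2 - 198*b - 32*c^3 + c^2*(60*b - 32) + c*(48*b^2 - 38*b + 72) + 72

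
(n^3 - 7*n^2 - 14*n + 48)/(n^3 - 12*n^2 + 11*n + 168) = (n - 2)/(n - 7)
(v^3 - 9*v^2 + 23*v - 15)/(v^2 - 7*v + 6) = (v^2 - 8*v + 15)/(v - 6)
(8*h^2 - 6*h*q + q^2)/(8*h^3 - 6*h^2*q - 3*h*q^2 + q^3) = (-2*h + q)/(-2*h^2 + h*q + q^2)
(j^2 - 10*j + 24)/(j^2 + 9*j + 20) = (j^2 - 10*j + 24)/(j^2 + 9*j + 20)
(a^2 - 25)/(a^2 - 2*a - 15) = (a + 5)/(a + 3)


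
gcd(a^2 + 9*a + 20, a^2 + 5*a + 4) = a + 4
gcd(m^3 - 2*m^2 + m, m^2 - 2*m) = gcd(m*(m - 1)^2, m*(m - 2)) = m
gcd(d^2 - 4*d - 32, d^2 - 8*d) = d - 8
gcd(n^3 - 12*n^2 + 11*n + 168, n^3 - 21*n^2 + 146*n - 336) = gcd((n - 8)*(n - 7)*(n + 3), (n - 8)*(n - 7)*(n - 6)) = n^2 - 15*n + 56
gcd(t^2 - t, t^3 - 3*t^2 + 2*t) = t^2 - t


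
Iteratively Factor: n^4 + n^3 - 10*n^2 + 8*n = (n + 4)*(n^3 - 3*n^2 + 2*n) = (n - 2)*(n + 4)*(n^2 - n) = (n - 2)*(n - 1)*(n + 4)*(n)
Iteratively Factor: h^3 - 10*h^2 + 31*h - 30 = (h - 3)*(h^2 - 7*h + 10) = (h - 3)*(h - 2)*(h - 5)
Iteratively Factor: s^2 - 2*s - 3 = (s + 1)*(s - 3)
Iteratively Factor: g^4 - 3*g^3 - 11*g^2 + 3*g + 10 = (g - 1)*(g^3 - 2*g^2 - 13*g - 10) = (g - 1)*(g + 1)*(g^2 - 3*g - 10) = (g - 5)*(g - 1)*(g + 1)*(g + 2)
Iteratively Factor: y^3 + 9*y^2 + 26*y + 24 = (y + 3)*(y^2 + 6*y + 8) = (y + 3)*(y + 4)*(y + 2)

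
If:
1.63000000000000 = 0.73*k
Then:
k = 2.23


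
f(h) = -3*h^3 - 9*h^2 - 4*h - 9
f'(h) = -9*h^2 - 18*h - 4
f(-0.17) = -8.57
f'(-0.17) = -1.20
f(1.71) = -57.16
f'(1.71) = -61.10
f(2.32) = -104.18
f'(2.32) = -94.20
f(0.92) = -22.63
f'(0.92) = -28.18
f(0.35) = -11.63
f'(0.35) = -11.40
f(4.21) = -409.21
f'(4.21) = -239.30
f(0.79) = -19.26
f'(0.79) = -23.84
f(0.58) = -14.93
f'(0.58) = -17.47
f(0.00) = -9.00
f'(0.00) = -4.00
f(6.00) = -1005.00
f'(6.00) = -436.00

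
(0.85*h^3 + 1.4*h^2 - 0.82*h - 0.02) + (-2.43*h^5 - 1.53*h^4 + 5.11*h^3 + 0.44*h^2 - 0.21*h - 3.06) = -2.43*h^5 - 1.53*h^4 + 5.96*h^3 + 1.84*h^2 - 1.03*h - 3.08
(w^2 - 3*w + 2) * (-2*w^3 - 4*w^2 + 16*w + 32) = -2*w^5 + 2*w^4 + 24*w^3 - 24*w^2 - 64*w + 64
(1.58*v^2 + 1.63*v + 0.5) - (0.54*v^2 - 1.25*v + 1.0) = 1.04*v^2 + 2.88*v - 0.5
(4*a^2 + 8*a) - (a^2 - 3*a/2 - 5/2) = 3*a^2 + 19*a/2 + 5/2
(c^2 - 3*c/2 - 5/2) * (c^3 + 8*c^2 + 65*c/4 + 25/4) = c^5 + 13*c^4/2 + 7*c^3/4 - 305*c^2/8 - 50*c - 125/8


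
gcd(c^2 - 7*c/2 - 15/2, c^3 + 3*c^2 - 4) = 1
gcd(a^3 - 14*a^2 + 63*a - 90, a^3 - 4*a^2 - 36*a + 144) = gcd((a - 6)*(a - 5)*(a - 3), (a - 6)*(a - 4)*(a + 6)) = a - 6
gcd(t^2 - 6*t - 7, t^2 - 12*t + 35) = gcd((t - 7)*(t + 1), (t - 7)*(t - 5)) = t - 7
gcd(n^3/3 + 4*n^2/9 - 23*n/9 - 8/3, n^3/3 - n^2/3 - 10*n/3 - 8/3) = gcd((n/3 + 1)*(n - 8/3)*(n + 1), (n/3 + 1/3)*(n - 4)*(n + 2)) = n + 1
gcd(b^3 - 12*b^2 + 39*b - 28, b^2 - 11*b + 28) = b^2 - 11*b + 28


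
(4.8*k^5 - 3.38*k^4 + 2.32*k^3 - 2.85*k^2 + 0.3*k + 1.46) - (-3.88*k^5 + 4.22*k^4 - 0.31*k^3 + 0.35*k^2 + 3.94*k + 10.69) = 8.68*k^5 - 7.6*k^4 + 2.63*k^3 - 3.2*k^2 - 3.64*k - 9.23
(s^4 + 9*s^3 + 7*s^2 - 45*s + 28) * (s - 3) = s^5 + 6*s^4 - 20*s^3 - 66*s^2 + 163*s - 84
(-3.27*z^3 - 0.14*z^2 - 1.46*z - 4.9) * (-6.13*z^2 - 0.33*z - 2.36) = 20.0451*z^5 + 1.9373*z^4 + 16.7132*z^3 + 30.8492*z^2 + 5.0626*z + 11.564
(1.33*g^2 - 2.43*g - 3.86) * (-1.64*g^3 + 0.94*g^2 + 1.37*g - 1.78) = -2.1812*g^5 + 5.2354*g^4 + 5.8683*g^3 - 9.3249*g^2 - 0.962800000000001*g + 6.8708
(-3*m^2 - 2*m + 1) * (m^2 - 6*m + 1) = -3*m^4 + 16*m^3 + 10*m^2 - 8*m + 1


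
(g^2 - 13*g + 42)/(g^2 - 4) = (g^2 - 13*g + 42)/(g^2 - 4)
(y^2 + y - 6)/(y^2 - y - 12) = (y - 2)/(y - 4)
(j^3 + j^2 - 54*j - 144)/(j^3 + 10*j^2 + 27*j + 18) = (j - 8)/(j + 1)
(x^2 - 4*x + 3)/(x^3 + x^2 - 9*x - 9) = (x - 1)/(x^2 + 4*x + 3)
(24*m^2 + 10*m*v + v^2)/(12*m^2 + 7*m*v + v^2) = (6*m + v)/(3*m + v)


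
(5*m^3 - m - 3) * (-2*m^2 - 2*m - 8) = -10*m^5 - 10*m^4 - 38*m^3 + 8*m^2 + 14*m + 24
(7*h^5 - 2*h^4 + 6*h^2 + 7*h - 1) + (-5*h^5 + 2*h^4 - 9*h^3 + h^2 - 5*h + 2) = 2*h^5 - 9*h^3 + 7*h^2 + 2*h + 1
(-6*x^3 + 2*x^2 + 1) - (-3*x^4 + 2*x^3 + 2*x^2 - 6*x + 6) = 3*x^4 - 8*x^3 + 6*x - 5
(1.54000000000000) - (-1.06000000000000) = 2.60000000000000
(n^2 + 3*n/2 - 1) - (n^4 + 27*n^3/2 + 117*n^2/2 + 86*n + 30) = -n^4 - 27*n^3/2 - 115*n^2/2 - 169*n/2 - 31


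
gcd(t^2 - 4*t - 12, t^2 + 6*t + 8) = t + 2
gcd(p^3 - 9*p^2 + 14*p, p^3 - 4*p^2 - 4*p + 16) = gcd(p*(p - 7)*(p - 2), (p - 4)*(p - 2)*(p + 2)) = p - 2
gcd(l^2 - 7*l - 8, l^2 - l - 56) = l - 8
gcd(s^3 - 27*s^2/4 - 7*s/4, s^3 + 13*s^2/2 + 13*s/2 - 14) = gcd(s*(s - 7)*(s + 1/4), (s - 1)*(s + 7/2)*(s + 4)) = 1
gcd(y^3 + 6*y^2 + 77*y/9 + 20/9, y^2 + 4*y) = y + 4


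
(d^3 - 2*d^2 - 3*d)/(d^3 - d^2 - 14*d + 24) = d*(d + 1)/(d^2 + 2*d - 8)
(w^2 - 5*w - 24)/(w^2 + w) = (w^2 - 5*w - 24)/(w*(w + 1))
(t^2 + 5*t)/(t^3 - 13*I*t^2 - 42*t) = (t + 5)/(t^2 - 13*I*t - 42)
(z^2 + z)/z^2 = (z + 1)/z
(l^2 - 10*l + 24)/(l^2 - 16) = (l - 6)/(l + 4)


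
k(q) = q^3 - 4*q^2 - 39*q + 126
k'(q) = 3*q^2 - 8*q - 39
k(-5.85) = 17.06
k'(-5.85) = 110.47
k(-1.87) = 178.40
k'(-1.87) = -13.55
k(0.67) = 98.38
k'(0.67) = -43.01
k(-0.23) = 134.75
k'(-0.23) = -37.00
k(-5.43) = 59.73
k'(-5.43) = 92.89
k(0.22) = 117.24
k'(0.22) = -40.61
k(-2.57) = 182.84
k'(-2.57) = 1.37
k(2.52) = 18.32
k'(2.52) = -40.11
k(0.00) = 126.00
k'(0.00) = -39.00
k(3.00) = 0.00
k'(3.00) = -36.00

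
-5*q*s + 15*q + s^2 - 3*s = (-5*q + s)*(s - 3)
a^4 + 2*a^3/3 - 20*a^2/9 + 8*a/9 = a*(a - 2/3)^2*(a + 2)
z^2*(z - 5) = z^3 - 5*z^2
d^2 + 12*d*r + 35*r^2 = (d + 5*r)*(d + 7*r)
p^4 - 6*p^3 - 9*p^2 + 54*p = p*(p - 6)*(p - 3)*(p + 3)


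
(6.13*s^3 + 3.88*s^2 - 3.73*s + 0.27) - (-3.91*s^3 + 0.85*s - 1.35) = 10.04*s^3 + 3.88*s^2 - 4.58*s + 1.62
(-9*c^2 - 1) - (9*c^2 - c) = -18*c^2 + c - 1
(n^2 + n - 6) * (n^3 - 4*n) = n^5 + n^4 - 10*n^3 - 4*n^2 + 24*n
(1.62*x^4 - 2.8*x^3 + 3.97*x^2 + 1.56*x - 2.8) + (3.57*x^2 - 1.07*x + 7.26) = 1.62*x^4 - 2.8*x^3 + 7.54*x^2 + 0.49*x + 4.46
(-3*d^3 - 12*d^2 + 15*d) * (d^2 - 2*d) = -3*d^5 - 6*d^4 + 39*d^3 - 30*d^2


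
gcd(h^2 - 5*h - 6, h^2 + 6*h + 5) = h + 1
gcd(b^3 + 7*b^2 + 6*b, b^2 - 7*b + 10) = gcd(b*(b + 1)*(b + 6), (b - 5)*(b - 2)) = 1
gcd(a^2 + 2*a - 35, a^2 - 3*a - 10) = a - 5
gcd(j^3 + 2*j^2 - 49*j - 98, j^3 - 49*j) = j^2 - 49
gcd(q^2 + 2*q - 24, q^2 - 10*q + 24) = q - 4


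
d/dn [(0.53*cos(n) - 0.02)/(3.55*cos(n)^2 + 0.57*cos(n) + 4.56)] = (1.8815*cos(n)^2 - 0.142*cos(n) - 2.4282)*sin(n)/(12.6025*cos(n)^4 + 4.047*cos(n)^3 + 32.7009*cos(n)^2 + 5.1984*cos(n) + 20.7936)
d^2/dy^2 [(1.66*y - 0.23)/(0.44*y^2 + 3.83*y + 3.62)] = ((0.88*y + 3.83)*(1.66*y - 0.23)*(1.76*y + 7.66) - (4.3824*y + 12.5132)*(0.44*y^2 + 3.83*y + 3.62))/(0.44*y^2 + 3.83*y + 3.62)^3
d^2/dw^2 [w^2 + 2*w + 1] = 2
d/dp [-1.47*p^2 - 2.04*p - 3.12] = -2.94*p - 2.04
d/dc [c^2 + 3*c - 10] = 2*c + 3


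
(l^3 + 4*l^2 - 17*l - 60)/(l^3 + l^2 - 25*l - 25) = (l^2 - l - 12)/(l^2 - 4*l - 5)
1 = 1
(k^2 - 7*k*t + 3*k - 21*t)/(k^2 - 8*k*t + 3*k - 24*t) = (-k + 7*t)/(-k + 8*t)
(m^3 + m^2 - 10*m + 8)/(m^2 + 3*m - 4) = m - 2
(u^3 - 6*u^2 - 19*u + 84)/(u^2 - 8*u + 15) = (u^2 - 3*u - 28)/(u - 5)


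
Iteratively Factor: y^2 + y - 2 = (y - 1)*(y + 2)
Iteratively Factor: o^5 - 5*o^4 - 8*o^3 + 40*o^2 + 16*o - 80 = (o - 2)*(o^4 - 3*o^3 - 14*o^2 + 12*o + 40) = (o - 5)*(o - 2)*(o^3 + 2*o^2 - 4*o - 8) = (o - 5)*(o - 2)^2*(o^2 + 4*o + 4) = (o - 5)*(o - 2)^2*(o + 2)*(o + 2)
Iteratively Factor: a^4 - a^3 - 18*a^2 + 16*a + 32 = (a + 4)*(a^3 - 5*a^2 + 2*a + 8) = (a + 1)*(a + 4)*(a^2 - 6*a + 8) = (a - 2)*(a + 1)*(a + 4)*(a - 4)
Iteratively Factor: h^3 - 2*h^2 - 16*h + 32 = (h - 2)*(h^2 - 16) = (h - 2)*(h + 4)*(h - 4)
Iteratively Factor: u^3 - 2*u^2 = (u)*(u^2 - 2*u) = u*(u - 2)*(u)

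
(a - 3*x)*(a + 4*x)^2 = a^3 + 5*a^2*x - 8*a*x^2 - 48*x^3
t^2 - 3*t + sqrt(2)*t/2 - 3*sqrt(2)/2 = (t - 3)*(t + sqrt(2)/2)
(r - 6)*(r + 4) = r^2 - 2*r - 24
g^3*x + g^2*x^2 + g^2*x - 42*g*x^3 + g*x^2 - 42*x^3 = (g - 6*x)*(g + 7*x)*(g*x + x)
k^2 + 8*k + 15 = (k + 3)*(k + 5)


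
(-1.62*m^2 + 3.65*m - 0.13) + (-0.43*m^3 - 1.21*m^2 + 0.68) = -0.43*m^3 - 2.83*m^2 + 3.65*m + 0.55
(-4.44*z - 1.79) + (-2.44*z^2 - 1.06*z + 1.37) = -2.44*z^2 - 5.5*z - 0.42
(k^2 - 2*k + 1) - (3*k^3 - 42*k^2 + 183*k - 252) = -3*k^3 + 43*k^2 - 185*k + 253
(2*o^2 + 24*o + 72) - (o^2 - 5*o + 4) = o^2 + 29*o + 68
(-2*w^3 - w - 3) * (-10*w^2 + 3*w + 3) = 20*w^5 - 6*w^4 + 4*w^3 + 27*w^2 - 12*w - 9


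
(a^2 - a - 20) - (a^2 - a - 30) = 10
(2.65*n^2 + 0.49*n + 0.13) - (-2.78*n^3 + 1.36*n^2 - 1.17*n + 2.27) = 2.78*n^3 + 1.29*n^2 + 1.66*n - 2.14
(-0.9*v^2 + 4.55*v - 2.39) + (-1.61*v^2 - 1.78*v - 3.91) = -2.51*v^2 + 2.77*v - 6.3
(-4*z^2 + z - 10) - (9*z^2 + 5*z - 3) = -13*z^2 - 4*z - 7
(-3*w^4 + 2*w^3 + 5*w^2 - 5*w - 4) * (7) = -21*w^4 + 14*w^3 + 35*w^2 - 35*w - 28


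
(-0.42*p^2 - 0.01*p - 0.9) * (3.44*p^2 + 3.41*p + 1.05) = -1.4448*p^4 - 1.4666*p^3 - 3.5711*p^2 - 3.0795*p - 0.945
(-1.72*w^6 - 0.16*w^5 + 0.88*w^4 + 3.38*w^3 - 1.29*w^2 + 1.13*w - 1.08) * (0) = 0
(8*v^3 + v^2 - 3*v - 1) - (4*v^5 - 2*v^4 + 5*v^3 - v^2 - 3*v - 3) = -4*v^5 + 2*v^4 + 3*v^3 + 2*v^2 + 2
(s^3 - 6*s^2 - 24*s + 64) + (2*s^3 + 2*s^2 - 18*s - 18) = 3*s^3 - 4*s^2 - 42*s + 46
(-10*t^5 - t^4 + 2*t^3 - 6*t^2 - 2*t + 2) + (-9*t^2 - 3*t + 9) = -10*t^5 - t^4 + 2*t^3 - 15*t^2 - 5*t + 11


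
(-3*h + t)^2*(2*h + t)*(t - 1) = 18*h^3*t - 18*h^3 - 3*h^2*t^2 + 3*h^2*t - 4*h*t^3 + 4*h*t^2 + t^4 - t^3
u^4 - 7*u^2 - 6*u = u*(u - 3)*(u + 1)*(u + 2)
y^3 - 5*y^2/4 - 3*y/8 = y*(y - 3/2)*(y + 1/4)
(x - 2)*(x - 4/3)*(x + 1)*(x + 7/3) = x^4 - 55*x^2/9 + 10*x/9 + 56/9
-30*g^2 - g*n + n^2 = (-6*g + n)*(5*g + n)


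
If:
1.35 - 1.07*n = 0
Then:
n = 1.26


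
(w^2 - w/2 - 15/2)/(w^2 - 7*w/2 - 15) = (w - 3)/(w - 6)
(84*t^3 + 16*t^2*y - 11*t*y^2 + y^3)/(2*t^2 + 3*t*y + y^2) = (42*t^2 - 13*t*y + y^2)/(t + y)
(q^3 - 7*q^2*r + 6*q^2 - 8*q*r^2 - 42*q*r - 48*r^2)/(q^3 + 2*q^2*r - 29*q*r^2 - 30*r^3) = (q^2 - 8*q*r + 6*q - 48*r)/(q^2 + q*r - 30*r^2)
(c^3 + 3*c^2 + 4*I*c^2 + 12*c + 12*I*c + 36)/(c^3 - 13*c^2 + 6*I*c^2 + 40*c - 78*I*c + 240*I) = (c^2 + c*(3 - 2*I) - 6*I)/(c^2 - 13*c + 40)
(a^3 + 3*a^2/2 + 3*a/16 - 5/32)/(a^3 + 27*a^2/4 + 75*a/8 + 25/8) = (a - 1/4)/(a + 5)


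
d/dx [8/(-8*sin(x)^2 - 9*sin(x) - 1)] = 8*(16*sin(x) + 9)*cos(x)/(8*sin(x)^2 + 9*sin(x) + 1)^2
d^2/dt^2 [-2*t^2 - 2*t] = -4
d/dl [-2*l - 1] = -2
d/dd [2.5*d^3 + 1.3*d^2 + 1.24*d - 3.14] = 7.5*d^2 + 2.6*d + 1.24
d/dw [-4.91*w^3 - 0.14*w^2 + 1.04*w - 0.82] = -14.73*w^2 - 0.28*w + 1.04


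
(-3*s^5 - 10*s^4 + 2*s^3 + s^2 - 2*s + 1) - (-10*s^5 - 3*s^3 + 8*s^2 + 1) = 7*s^5 - 10*s^4 + 5*s^3 - 7*s^2 - 2*s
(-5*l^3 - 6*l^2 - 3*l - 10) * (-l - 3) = 5*l^4 + 21*l^3 + 21*l^2 + 19*l + 30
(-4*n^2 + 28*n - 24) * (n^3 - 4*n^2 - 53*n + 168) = -4*n^5 + 44*n^4 + 76*n^3 - 2060*n^2 + 5976*n - 4032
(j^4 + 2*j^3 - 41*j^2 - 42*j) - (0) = j^4 + 2*j^3 - 41*j^2 - 42*j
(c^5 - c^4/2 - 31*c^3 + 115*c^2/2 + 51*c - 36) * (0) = 0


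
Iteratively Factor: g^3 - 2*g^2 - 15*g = (g + 3)*(g^2 - 5*g) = g*(g + 3)*(g - 5)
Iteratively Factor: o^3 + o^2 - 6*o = (o - 2)*(o^2 + 3*o) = o*(o - 2)*(o + 3)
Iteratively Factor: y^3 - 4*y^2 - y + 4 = (y - 4)*(y^2 - 1) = (y - 4)*(y + 1)*(y - 1)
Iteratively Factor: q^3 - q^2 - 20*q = (q)*(q^2 - q - 20) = q*(q - 5)*(q + 4)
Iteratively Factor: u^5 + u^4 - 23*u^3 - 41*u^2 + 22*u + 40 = (u + 1)*(u^4 - 23*u^2 - 18*u + 40) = (u + 1)*(u + 2)*(u^3 - 2*u^2 - 19*u + 20) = (u - 5)*(u + 1)*(u + 2)*(u^2 + 3*u - 4) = (u - 5)*(u - 1)*(u + 1)*(u + 2)*(u + 4)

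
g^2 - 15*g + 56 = (g - 8)*(g - 7)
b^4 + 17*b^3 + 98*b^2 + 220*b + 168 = (b + 2)^2*(b + 6)*(b + 7)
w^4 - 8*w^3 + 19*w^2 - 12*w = w*(w - 4)*(w - 3)*(w - 1)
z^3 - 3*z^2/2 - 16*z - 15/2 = (z - 5)*(z + 1/2)*(z + 3)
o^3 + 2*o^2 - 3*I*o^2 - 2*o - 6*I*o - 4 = (o + 2)*(o - 2*I)*(o - I)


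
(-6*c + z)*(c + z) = -6*c^2 - 5*c*z + z^2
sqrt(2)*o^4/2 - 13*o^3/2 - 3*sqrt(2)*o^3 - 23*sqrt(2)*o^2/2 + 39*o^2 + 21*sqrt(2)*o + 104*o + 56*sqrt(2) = (o - 8)*(o + 2)*(o - 7*sqrt(2))*(sqrt(2)*o/2 + 1/2)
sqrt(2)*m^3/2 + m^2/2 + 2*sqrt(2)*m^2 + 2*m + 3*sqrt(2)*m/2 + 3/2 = (m + 1)*(m + 3)*(sqrt(2)*m/2 + 1/2)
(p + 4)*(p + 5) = p^2 + 9*p + 20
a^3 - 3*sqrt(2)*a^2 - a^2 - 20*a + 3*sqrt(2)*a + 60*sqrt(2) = (a - 5)*(a + 4)*(a - 3*sqrt(2))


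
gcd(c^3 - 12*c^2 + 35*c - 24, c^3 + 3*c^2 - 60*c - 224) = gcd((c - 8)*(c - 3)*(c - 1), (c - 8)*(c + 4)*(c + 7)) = c - 8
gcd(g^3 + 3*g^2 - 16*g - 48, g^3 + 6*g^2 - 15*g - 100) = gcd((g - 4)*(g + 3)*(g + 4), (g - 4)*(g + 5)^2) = g - 4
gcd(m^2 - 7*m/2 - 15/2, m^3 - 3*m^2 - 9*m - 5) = m - 5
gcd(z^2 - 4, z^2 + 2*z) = z + 2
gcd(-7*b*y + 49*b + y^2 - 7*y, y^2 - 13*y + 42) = y - 7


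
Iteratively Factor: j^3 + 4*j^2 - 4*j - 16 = (j + 2)*(j^2 + 2*j - 8) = (j - 2)*(j + 2)*(j + 4)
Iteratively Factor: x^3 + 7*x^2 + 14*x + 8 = (x + 4)*(x^2 + 3*x + 2) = (x + 2)*(x + 4)*(x + 1)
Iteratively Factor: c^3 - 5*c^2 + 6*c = (c - 3)*(c^2 - 2*c) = (c - 3)*(c - 2)*(c)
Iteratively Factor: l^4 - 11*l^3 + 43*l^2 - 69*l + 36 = (l - 3)*(l^3 - 8*l^2 + 19*l - 12) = (l - 3)*(l - 1)*(l^2 - 7*l + 12) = (l - 4)*(l - 3)*(l - 1)*(l - 3)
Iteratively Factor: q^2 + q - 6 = (q + 3)*(q - 2)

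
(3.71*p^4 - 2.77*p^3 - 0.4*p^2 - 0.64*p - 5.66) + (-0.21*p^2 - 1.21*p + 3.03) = 3.71*p^4 - 2.77*p^3 - 0.61*p^2 - 1.85*p - 2.63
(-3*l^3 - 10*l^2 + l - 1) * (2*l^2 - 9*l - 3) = -6*l^5 + 7*l^4 + 101*l^3 + 19*l^2 + 6*l + 3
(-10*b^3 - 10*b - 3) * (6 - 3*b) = 30*b^4 - 60*b^3 + 30*b^2 - 51*b - 18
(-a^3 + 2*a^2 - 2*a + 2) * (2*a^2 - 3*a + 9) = -2*a^5 + 7*a^4 - 19*a^3 + 28*a^2 - 24*a + 18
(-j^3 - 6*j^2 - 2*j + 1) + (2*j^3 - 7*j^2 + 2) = j^3 - 13*j^2 - 2*j + 3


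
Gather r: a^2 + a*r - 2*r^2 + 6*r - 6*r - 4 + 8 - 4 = a^2 + a*r - 2*r^2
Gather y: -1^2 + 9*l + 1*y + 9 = 9*l + y + 8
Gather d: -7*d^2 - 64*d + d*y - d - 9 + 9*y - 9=-7*d^2 + d*(y - 65) + 9*y - 18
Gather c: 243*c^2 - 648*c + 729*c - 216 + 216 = 243*c^2 + 81*c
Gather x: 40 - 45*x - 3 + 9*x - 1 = 36 - 36*x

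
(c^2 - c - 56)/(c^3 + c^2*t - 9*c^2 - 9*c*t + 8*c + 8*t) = (c + 7)/(c^2 + c*t - c - t)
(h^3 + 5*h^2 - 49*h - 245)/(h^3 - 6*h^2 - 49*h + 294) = (h + 5)/(h - 6)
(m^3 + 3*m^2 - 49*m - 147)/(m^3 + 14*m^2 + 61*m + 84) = (m - 7)/(m + 4)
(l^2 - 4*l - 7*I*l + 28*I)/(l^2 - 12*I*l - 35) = (l - 4)/(l - 5*I)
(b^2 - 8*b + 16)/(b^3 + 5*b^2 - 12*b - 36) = (b^2 - 8*b + 16)/(b^3 + 5*b^2 - 12*b - 36)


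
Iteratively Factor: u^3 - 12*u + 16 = (u - 2)*(u^2 + 2*u - 8) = (u - 2)*(u + 4)*(u - 2)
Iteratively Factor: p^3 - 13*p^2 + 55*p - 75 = (p - 5)*(p^2 - 8*p + 15) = (p - 5)^2*(p - 3)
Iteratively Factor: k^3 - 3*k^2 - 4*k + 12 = (k - 2)*(k^2 - k - 6) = (k - 3)*(k - 2)*(k + 2)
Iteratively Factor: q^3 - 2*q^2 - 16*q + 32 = (q - 4)*(q^2 + 2*q - 8) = (q - 4)*(q - 2)*(q + 4)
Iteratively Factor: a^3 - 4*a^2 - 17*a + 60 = (a - 5)*(a^2 + a - 12) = (a - 5)*(a + 4)*(a - 3)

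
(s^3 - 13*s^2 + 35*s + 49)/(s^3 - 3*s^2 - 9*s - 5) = (s^2 - 14*s + 49)/(s^2 - 4*s - 5)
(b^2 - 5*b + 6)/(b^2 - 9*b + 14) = (b - 3)/(b - 7)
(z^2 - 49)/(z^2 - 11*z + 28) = (z + 7)/(z - 4)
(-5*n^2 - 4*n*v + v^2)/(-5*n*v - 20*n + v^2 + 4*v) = (n + v)/(v + 4)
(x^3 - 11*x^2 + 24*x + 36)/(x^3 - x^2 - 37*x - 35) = (x^2 - 12*x + 36)/(x^2 - 2*x - 35)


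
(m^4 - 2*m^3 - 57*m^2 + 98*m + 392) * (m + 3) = m^5 + m^4 - 63*m^3 - 73*m^2 + 686*m + 1176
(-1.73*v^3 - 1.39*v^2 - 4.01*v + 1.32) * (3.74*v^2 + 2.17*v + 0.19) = -6.4702*v^5 - 8.9527*v^4 - 18.3424*v^3 - 4.029*v^2 + 2.1025*v + 0.2508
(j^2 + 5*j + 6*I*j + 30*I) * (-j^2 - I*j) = -j^4 - 5*j^3 - 7*I*j^3 + 6*j^2 - 35*I*j^2 + 30*j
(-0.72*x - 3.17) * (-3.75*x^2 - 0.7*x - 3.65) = 2.7*x^3 + 12.3915*x^2 + 4.847*x + 11.5705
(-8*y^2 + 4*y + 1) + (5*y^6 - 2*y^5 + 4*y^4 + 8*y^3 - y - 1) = 5*y^6 - 2*y^5 + 4*y^4 + 8*y^3 - 8*y^2 + 3*y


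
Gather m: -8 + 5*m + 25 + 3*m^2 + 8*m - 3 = 3*m^2 + 13*m + 14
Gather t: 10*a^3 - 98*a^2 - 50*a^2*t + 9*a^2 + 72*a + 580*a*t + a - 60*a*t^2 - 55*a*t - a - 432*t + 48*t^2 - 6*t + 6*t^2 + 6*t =10*a^3 - 89*a^2 + 72*a + t^2*(54 - 60*a) + t*(-50*a^2 + 525*a - 432)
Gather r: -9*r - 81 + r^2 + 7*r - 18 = r^2 - 2*r - 99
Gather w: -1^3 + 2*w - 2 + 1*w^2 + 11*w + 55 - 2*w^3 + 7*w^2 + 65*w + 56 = -2*w^3 + 8*w^2 + 78*w + 108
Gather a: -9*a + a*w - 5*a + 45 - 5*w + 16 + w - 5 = a*(w - 14) - 4*w + 56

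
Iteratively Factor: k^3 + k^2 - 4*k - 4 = (k + 1)*(k^2 - 4) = (k - 2)*(k + 1)*(k + 2)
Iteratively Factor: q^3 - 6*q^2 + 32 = (q + 2)*(q^2 - 8*q + 16) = (q - 4)*(q + 2)*(q - 4)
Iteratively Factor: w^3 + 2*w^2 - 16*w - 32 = (w - 4)*(w^2 + 6*w + 8) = (w - 4)*(w + 2)*(w + 4)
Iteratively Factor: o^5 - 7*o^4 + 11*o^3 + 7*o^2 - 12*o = (o)*(o^4 - 7*o^3 + 11*o^2 + 7*o - 12) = o*(o - 3)*(o^3 - 4*o^2 - o + 4) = o*(o - 4)*(o - 3)*(o^2 - 1) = o*(o - 4)*(o - 3)*(o + 1)*(o - 1)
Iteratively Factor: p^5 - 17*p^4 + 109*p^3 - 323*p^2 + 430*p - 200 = (p - 5)*(p^4 - 12*p^3 + 49*p^2 - 78*p + 40) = (p - 5)*(p - 4)*(p^3 - 8*p^2 + 17*p - 10) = (p - 5)*(p - 4)*(p - 2)*(p^2 - 6*p + 5) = (p - 5)*(p - 4)*(p - 2)*(p - 1)*(p - 5)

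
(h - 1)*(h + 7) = h^2 + 6*h - 7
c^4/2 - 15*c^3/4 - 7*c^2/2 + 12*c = c*(c/2 + 1)*(c - 8)*(c - 3/2)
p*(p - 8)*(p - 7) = p^3 - 15*p^2 + 56*p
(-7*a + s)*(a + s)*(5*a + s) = -35*a^3 - 37*a^2*s - a*s^2 + s^3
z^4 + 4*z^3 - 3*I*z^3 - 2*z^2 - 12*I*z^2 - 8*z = z*(z + 4)*(z - 2*I)*(z - I)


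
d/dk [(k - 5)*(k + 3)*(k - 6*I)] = 3*k^2 + k*(-4 - 12*I) - 15 + 12*I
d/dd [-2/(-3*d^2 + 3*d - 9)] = 2*(1 - 2*d)/(3*(d^2 - d + 3)^2)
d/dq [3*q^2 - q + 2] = 6*q - 1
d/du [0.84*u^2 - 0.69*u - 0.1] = 1.68*u - 0.69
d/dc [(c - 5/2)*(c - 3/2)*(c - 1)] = 3*c^2 - 10*c + 31/4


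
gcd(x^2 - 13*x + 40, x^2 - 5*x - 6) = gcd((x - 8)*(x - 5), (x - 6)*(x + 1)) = 1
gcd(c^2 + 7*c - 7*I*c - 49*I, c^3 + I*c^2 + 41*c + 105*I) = c - 7*I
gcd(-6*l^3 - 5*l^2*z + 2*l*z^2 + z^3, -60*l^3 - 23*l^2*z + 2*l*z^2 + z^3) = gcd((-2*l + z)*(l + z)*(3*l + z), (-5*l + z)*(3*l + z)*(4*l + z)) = 3*l + z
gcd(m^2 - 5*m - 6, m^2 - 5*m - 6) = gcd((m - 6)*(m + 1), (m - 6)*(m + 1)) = m^2 - 5*m - 6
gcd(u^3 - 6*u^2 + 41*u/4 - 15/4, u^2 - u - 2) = 1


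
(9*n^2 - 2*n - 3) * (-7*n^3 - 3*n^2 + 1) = -63*n^5 - 13*n^4 + 27*n^3 + 18*n^2 - 2*n - 3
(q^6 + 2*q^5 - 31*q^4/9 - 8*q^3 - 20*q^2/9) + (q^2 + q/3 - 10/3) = q^6 + 2*q^5 - 31*q^4/9 - 8*q^3 - 11*q^2/9 + q/3 - 10/3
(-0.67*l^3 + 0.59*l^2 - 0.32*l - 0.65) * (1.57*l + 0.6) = -1.0519*l^4 + 0.5243*l^3 - 0.1484*l^2 - 1.2125*l - 0.39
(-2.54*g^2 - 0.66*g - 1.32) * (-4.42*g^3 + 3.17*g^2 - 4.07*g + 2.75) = 11.2268*g^5 - 5.1346*g^4 + 14.08*g^3 - 8.4832*g^2 + 3.5574*g - 3.63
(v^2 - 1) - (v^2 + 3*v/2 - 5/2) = 3/2 - 3*v/2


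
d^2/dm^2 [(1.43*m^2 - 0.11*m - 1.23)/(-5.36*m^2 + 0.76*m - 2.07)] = (5.6843418860808e-14*m^4 - 5.32998400000001*m^3 + 307.221264*m^2 - 37.386*m - 37.782006)/(153.990656*m^6 - 65.503488*m^5 + 187.698624*m^4 - 51.033088*m^3 + 72.488088*m^2 - 9.769572*m + 8.869743)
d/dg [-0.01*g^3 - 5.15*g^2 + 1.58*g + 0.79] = -0.03*g^2 - 10.3*g + 1.58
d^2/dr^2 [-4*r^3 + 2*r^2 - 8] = 4 - 24*r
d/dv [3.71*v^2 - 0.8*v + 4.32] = 7.42*v - 0.8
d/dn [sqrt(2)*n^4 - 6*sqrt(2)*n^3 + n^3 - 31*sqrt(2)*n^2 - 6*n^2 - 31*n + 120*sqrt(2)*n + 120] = 4*sqrt(2)*n^3 - 18*sqrt(2)*n^2 + 3*n^2 - 62*sqrt(2)*n - 12*n - 31 + 120*sqrt(2)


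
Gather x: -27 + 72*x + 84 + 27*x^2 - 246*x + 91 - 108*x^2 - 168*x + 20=-81*x^2 - 342*x + 168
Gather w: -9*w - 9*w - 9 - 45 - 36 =-18*w - 90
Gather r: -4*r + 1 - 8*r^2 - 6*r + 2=-8*r^2 - 10*r + 3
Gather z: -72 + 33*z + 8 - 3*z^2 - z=-3*z^2 + 32*z - 64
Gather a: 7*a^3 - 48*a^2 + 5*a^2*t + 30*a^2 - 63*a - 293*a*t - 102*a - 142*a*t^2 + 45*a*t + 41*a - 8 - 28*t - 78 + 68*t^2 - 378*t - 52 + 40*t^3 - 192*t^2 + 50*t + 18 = 7*a^3 + a^2*(5*t - 18) + a*(-142*t^2 - 248*t - 124) + 40*t^3 - 124*t^2 - 356*t - 120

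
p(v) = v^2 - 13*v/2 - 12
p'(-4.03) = -14.56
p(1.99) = -20.97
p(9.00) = 10.50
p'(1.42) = -3.66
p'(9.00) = 11.50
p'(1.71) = -3.08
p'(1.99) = -2.52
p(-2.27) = 7.91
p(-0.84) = -5.83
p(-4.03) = 30.44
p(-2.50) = 10.50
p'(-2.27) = -11.04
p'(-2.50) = -11.50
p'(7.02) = 7.54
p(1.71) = -20.19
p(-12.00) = 210.00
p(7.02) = -8.35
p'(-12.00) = -30.50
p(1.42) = -19.21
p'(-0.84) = -8.18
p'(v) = 2*v - 13/2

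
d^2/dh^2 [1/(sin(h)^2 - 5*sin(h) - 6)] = (-4*sin(h)^3 + 19*sin(h)^2 - 62*sin(h) + 62)/((sin(h) - 6)^3*(sin(h) + 1)^2)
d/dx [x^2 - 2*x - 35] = 2*x - 2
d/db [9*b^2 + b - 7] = 18*b + 1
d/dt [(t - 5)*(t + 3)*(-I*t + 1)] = -3*I*t^2 + t*(2 + 4*I) - 2 + 15*I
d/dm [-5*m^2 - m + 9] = -10*m - 1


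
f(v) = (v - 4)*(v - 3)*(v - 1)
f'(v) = (v - 4)*(v - 3) + (v - 4)*(v - 1) + (v - 3)*(v - 1)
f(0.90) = -0.65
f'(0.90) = 7.03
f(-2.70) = -141.30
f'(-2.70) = 84.07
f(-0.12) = -14.40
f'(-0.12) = 20.96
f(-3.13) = -180.51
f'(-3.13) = 98.47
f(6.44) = 45.66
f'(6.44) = 40.38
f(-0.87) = -35.24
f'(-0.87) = 35.19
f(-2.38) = -116.02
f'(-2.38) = 74.07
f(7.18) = 82.15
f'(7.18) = 58.78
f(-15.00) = -5472.00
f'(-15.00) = 934.00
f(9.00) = 240.00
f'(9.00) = 118.00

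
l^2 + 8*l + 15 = (l + 3)*(l + 5)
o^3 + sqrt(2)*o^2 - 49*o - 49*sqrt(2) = (o - 7)*(o + 7)*(o + sqrt(2))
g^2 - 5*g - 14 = (g - 7)*(g + 2)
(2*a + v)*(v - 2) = 2*a*v - 4*a + v^2 - 2*v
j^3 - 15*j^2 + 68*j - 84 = (j - 7)*(j - 6)*(j - 2)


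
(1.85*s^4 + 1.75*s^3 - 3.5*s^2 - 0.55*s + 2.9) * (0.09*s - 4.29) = 0.1665*s^5 - 7.779*s^4 - 7.8225*s^3 + 14.9655*s^2 + 2.6205*s - 12.441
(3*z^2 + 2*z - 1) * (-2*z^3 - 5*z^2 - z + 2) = -6*z^5 - 19*z^4 - 11*z^3 + 9*z^2 + 5*z - 2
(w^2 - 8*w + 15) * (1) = w^2 - 8*w + 15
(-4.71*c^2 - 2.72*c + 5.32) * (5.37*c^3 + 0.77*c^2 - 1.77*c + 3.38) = -25.2927*c^5 - 18.2331*c^4 + 34.8107*c^3 - 7.009*c^2 - 18.61*c + 17.9816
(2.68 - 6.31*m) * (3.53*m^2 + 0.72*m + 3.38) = -22.2743*m^3 + 4.9172*m^2 - 19.3982*m + 9.0584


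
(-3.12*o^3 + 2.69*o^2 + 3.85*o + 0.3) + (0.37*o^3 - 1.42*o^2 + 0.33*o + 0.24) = -2.75*o^3 + 1.27*o^2 + 4.18*o + 0.54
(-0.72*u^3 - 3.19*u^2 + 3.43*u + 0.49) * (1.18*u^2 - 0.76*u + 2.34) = -0.8496*u^5 - 3.217*u^4 + 4.787*u^3 - 9.4932*u^2 + 7.6538*u + 1.1466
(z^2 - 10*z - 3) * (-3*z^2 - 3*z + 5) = -3*z^4 + 27*z^3 + 44*z^2 - 41*z - 15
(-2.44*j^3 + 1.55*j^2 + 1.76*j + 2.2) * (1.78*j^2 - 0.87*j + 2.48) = -4.3432*j^5 + 4.8818*j^4 - 4.2669*j^3 + 6.2288*j^2 + 2.4508*j + 5.456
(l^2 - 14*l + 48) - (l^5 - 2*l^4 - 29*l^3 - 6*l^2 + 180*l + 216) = -l^5 + 2*l^4 + 29*l^3 + 7*l^2 - 194*l - 168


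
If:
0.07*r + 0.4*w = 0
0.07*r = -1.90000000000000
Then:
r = -27.14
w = 4.75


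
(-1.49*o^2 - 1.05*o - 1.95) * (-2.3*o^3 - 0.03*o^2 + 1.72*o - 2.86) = 3.427*o^5 + 2.4597*o^4 + 1.9537*o^3 + 2.5139*o^2 - 0.351*o + 5.577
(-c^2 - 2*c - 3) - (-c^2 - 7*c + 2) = 5*c - 5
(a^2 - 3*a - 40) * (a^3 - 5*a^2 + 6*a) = a^5 - 8*a^4 - 19*a^3 + 182*a^2 - 240*a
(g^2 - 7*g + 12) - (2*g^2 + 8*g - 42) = -g^2 - 15*g + 54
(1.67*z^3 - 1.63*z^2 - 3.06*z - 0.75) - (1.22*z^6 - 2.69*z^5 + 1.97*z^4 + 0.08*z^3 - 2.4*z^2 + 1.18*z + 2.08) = -1.22*z^6 + 2.69*z^5 - 1.97*z^4 + 1.59*z^3 + 0.77*z^2 - 4.24*z - 2.83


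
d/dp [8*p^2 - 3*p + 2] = 16*p - 3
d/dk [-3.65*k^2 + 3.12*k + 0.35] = 3.12 - 7.3*k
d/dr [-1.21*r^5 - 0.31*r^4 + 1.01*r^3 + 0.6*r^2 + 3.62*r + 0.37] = -6.05*r^4 - 1.24*r^3 + 3.03*r^2 + 1.2*r + 3.62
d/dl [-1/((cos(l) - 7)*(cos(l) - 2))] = (9 - 2*cos(l))*sin(l)/((cos(l) - 7)^2*(cos(l) - 2)^2)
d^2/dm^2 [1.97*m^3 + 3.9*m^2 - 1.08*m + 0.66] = 11.82*m + 7.8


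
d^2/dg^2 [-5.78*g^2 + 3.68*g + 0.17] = -11.5600000000000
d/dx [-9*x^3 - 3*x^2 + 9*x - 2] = -27*x^2 - 6*x + 9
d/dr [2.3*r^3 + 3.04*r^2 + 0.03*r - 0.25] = 6.9*r^2 + 6.08*r + 0.03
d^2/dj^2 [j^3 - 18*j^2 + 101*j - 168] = 6*j - 36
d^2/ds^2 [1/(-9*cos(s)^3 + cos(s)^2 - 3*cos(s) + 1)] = ((-39*cos(s) + 8*cos(2*s) - 81*cos(3*s))*(9*cos(s)^3 - cos(s)^2 + 3*cos(s) - 1)/4 - 2*(27*cos(s)^2 - 2*cos(s) + 3)^2*sin(s)^2)/(9*cos(s)^3 - cos(s)^2 + 3*cos(s) - 1)^3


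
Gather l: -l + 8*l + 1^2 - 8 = 7*l - 7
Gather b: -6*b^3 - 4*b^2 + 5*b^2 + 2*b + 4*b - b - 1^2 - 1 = -6*b^3 + b^2 + 5*b - 2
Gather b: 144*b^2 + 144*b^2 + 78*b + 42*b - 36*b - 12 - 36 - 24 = 288*b^2 + 84*b - 72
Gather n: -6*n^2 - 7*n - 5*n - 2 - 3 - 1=-6*n^2 - 12*n - 6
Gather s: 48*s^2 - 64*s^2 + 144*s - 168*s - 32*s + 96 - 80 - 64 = -16*s^2 - 56*s - 48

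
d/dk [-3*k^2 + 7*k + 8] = 7 - 6*k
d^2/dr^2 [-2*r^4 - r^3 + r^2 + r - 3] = -24*r^2 - 6*r + 2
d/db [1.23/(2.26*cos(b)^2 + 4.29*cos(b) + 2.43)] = (5.5596*cos(b) + 5.2767)*sin(b)/(2.26*cos(b)^2 + 4.29*cos(b) + 2.43)^2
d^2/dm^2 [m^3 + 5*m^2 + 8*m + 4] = 6*m + 10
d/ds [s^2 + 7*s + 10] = 2*s + 7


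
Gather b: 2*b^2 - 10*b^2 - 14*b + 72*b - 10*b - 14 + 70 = -8*b^2 + 48*b + 56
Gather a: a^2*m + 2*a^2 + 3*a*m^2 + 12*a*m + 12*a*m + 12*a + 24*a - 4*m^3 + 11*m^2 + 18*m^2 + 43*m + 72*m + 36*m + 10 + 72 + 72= a^2*(m + 2) + a*(3*m^2 + 24*m + 36) - 4*m^3 + 29*m^2 + 151*m + 154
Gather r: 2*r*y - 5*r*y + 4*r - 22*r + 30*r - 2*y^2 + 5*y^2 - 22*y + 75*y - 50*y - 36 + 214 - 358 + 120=r*(12 - 3*y) + 3*y^2 + 3*y - 60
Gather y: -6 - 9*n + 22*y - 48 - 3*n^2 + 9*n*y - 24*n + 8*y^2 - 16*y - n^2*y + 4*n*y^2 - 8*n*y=-3*n^2 - 33*n + y^2*(4*n + 8) + y*(-n^2 + n + 6) - 54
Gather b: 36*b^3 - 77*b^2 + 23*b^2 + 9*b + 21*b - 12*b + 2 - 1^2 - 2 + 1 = 36*b^3 - 54*b^2 + 18*b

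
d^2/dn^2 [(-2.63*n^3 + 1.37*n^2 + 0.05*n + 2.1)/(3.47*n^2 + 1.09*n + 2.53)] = (-4.26325641456066e-14*n^4 + 30.769248*n^3 + 36.034632*n^2 - 55.982952*n - 14.619504)/(41.781923*n^6 + 39.373743*n^5 + 103.758552*n^4 + 58.710343*n^3 + 75.651048*n^2 + 20.930943*n + 16.194277)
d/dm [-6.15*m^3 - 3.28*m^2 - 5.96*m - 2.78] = -18.45*m^2 - 6.56*m - 5.96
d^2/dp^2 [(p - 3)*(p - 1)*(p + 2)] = 6*p - 4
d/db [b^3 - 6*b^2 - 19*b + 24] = 3*b^2 - 12*b - 19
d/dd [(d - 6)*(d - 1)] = 2*d - 7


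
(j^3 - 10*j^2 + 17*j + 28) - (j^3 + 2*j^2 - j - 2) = -12*j^2 + 18*j + 30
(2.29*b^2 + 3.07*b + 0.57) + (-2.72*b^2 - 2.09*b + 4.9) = -0.43*b^2 + 0.98*b + 5.47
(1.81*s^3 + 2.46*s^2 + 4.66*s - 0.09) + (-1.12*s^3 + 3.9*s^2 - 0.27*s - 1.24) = 0.69*s^3 + 6.36*s^2 + 4.39*s - 1.33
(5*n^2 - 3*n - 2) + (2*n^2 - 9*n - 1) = 7*n^2 - 12*n - 3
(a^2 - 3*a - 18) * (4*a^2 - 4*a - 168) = 4*a^4 - 16*a^3 - 228*a^2 + 576*a + 3024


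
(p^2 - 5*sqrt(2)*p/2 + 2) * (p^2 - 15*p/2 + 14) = p^4 - 15*p^3/2 - 5*sqrt(2)*p^3/2 + 16*p^2 + 75*sqrt(2)*p^2/4 - 35*sqrt(2)*p - 15*p + 28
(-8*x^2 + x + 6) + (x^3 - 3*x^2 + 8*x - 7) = x^3 - 11*x^2 + 9*x - 1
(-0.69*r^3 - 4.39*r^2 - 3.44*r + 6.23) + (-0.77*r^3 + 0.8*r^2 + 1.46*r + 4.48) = -1.46*r^3 - 3.59*r^2 - 1.98*r + 10.71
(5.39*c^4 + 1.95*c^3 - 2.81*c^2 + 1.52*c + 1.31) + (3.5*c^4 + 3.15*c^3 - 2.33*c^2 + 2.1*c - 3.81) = 8.89*c^4 + 5.1*c^3 - 5.14*c^2 + 3.62*c - 2.5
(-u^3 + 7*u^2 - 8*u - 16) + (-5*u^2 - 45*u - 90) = -u^3 + 2*u^2 - 53*u - 106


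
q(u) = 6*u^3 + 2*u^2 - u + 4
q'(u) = 18*u^2 + 4*u - 1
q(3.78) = 352.86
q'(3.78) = 271.31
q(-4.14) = -383.33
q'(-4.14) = 290.95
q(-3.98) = -338.61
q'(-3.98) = 268.21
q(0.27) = 3.99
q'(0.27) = 1.39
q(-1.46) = -8.95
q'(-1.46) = 31.53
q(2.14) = 69.82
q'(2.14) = 89.99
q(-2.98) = -134.04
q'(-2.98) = 146.93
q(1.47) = 25.91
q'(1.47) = 43.78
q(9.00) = 4531.00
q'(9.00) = 1493.00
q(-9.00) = -4199.00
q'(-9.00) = 1421.00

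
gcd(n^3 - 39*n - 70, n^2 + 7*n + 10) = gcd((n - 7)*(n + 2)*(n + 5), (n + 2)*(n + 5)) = n^2 + 7*n + 10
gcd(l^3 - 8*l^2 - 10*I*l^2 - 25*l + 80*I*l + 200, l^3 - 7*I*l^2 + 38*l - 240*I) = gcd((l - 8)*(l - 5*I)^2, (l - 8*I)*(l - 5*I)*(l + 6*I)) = l - 5*I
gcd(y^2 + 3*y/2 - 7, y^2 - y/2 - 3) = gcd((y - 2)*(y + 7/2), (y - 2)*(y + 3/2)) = y - 2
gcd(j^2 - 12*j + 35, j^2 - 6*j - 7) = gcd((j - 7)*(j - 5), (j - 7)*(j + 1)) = j - 7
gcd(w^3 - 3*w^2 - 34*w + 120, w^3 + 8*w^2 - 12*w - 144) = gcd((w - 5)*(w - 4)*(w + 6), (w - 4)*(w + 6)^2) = w^2 + 2*w - 24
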